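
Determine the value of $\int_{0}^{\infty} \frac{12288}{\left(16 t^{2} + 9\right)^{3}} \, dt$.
$\frac{64 \pi}{27}$

Begin with the known result
$$J(a) = \int_{0}^{\infty} \frac{3}{a^{2} + t^{2}} \, dt = \frac{3 \pi}{2 a}.$$

Differentiating under the integral sign with respect to $a$,
$$\frac{dJ}{da} = \int_{0}^{\infty} - \frac{6 a}{\left(a^{2} + t^{2}\right)^{2}} \, dt = - \frac{3 \pi}{2 a^{2}},$$
so $\int_{0}^{\infty} \frac{3}{\left(a^{2} + t^{2}\right)^{2}} \, dt = \frac{3 \pi}{4 a^{3}}$.

Repeating — each differentiation of $1/(t^2+a^2)^j$ produces $-2ja/(t^2+a^2)^{j+1}$ — and dividing through by $-2ja$ at each step yields, after $2$ differentiations in total,
$$\int_{0}^{\infty} \frac{3}{\left(a^{2} + t^{2}\right)^{3}} \, dt = \frac{9 \pi}{16 a^{5}}.$$

Setting $a = \frac{3}{4}$:
$$I = \frac{64 \pi}{27}.$$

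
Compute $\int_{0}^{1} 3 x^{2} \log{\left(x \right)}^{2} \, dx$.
$\frac{2}{9}$

Start from the elementary integral
$$J(a) = \int_{0}^{1} 3 x^{a} \, dx = \frac{3}{a + 1}.$$

Differentiating under the integral sign brings down a factor of $\ln x$:
$$\frac{dJ}{da} = \int_{0}^{1} 3 x^{a} \log{\left(x \right)} \, dx = - \frac{3}{\left(a + 1\right)^{2}}.$$

Repeating twice in total — each differentiation brings down another $\ln x$ — gives
$$\frac{d^{2}J}{da^{2}} = \int_{0}^{1} 3 x^{a} \log{\left(x \right)}^{2} \, dx = \frac{6}{\left(a + 1\right)^{3}},$$
and the integrand here is exactly the target integrand, so $I = \frac{6}{\left(a + 1\right)^{3}}$.

Setting $a = 2$:
$$I = \frac{2}{9}.$$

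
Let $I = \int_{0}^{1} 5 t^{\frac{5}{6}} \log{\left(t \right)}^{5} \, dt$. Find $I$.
$- \frac{27993600}{1771561}$

Start from the elementary integral
$$J(a) = \int_{0}^{1} 5 t^{a} \, dt = \frac{5}{a + 1}.$$

Differentiating under the integral sign brings down a factor of $\ln t$:
$$\frac{dJ}{da} = \int_{0}^{1} 5 t^{a} \log{\left(t \right)} \, dt = - \frac{5}{\left(a + 1\right)^{2}}.$$

Repeating $5$ times in total — each differentiation brings down another $\ln t$ — gives
$$\frac{d^{5}J}{da^{5}} = \int_{0}^{1} 5 t^{a} \log{\left(t \right)}^{5} \, dt = - \frac{600}{\left(a + 1\right)^{6}},$$
and the integrand here is exactly the target integrand, so $I = - \frac{600}{\left(a + 1\right)^{6}}$.

Setting $a = \frac{5}{6}$:
$$I = - \frac{27993600}{1771561}.$$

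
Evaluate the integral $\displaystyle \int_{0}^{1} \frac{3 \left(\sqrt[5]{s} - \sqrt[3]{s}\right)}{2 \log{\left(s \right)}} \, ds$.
$\log{\left(\frac{27 \sqrt{10}}{100} \right)}$

Consider the one-parameter family: let $I(a) = \int_{0}^{1} \frac{3 \left(- \sqrt[3]{s} + s^{a}\right)}{2 \log{\left(s \right)}} \, ds$.

Since $\dfrac{\partial}{\partial a}\,s^{a} = s^{a} \ln s$, the $\ln s$ in the denominator cancels and
$$\frac{dI}{da} = \int_{0}^{1} \frac{3}{2} s^{a} \, ds = \frac{3}{2} \left[\frac{s^{a+1}}{a+1}\right]_0^1 = \frac{3}{2 \left(a + 1\right)}.$$

Integrating with respect to $a$ gives $I(a) = \log{\left(\frac{3 \sqrt{3} \left(a + 1\right)^{\frac{3}{2}}}{8} \right)} + C$.

At $a = \frac{1}{3}$ the integrand is identically $0$, so $I(\frac{1}{3}) = 0$. The closed form gives $0$, hence $C = 0$.

Setting $a = \frac{1}{5}$:
$$I = \log{\left(\frac{27 \sqrt{10}}{100} \right)}.$$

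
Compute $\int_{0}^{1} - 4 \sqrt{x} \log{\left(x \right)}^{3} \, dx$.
$\frac{128}{27}$

Consider the simpler parametrised integral
$$J(a) = \int_{0}^{1} - 4 x^{a} \, dx = - \frac{4}{a + 1}.$$

Differentiating under the integral sign brings down a factor of $\ln x$:
$$\frac{dJ}{da} = \int_{0}^{1} - 4 x^{a} \log{\left(x \right)} \, dx = \frac{4}{\left(a + 1\right)^{2}}.$$

Repeating $3$ times in total — each differentiation brings down another $\ln x$ — gives
$$\frac{d^{3}J}{da^{3}} = \int_{0}^{1} - 4 x^{a} \log{\left(x \right)}^{3} \, dx = \frac{24}{\left(a + 1\right)^{4}},$$
and the integrand here is exactly the target integrand, so $I = \frac{24}{\left(a + 1\right)^{4}}$.

Setting $a = \frac{1}{2}$:
$$I = \frac{128}{27}.$$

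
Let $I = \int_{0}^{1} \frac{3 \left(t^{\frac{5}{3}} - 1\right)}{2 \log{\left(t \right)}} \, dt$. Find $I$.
$\log{\left(\frac{16 \sqrt{6}}{9} \right)}$

Replace the exponent $\frac{5}{3}$ by a parameter $a$: let $I(a) = \int_{0}^{1} \frac{3 \left(t^{a} - 1\right)}{2 \log{\left(t \right)}} \, dt$.

Since $\dfrac{\partial}{\partial a}\,t^{a} = t^{a} \ln t$, the $\ln t$ in the denominator cancels and
$$\frac{dI}{da} = \int_{0}^{1} \frac{3}{2} t^{a} \, dt = \frac{3}{2} \left[\frac{t^{a+1}}{a+1}\right]_0^1 = \frac{3}{2 \left(a + 1\right)}.$$

Integrating with respect to $a$ gives $I(a) = \frac{3 \log{\left(a + 1 \right)}}{2} + C$.

At $a = 0$ the integrand is identically $0$, so $I(0) = 0$. The closed form gives $0$, hence $C = 0$.

Setting $a = \frac{5}{3}$:
$$I = \log{\left(\frac{16 \sqrt{6}}{9} \right)}.$$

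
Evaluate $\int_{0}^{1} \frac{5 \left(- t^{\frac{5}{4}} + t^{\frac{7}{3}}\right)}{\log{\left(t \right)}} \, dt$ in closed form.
$- \log{\left(\frac{14348907}{102400000} \right)}$

Replace the exponent $\frac{5}{4}$ by a parameter $a$: let $I(a) = \int_{0}^{1} \frac{5 \left(t^{\frac{7}{3}} - t^{a}\right)}{\log{\left(t \right)}} \, dt$.

Since $\dfrac{\partial}{\partial a}\,t^{a} = t^{a} \ln t$, the $\ln t$ in the denominator cancels and
$$\frac{dI}{da} = \int_{0}^{1} -5 t^{a} \, dt = -5 \left[\frac{t^{a+1}}{a+1}\right]_0^1 = - \frac{5}{a + 1}.$$

Integrating with respect to $a$ gives $I(a) = - \log{\left(\frac{243 \left(a + 1\right)^{5}}{100000} \right)} + C$.

At $a = \frac{7}{3}$ the integrand is identically $0$, so $I(\frac{7}{3}) = 0$. The closed form gives $0$, hence $C = 0$.

Setting $a = \frac{5}{4}$:
$$I = - \log{\left(\frac{14348907}{102400000} \right)}.$$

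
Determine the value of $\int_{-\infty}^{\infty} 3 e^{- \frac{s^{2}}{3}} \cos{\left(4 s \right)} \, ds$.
$\frac{3 \sqrt{3} \sqrt{\pi}}{e^{12}}$

Define $I(b) = \int_{-\infty}^{\infty} 3 e^{- \frac{s^{2}}{3}} \cos{\left(b s \right)} \, ds$.

Differentiating under the integral sign,
$$I'(b) = \int_{-\infty}^{\infty} - 3 s e^{- \frac{s^{2}}{3}} \sin{\left(b s \right)} \, ds.$$

Integrate $\int_{-\infty}^{\infty} s \sin(b s)\, e^{- \frac{s^{2}}{3}}\, ds$ by parts with $u = \sin(b s)$ and $dv = s\, e^{- \frac{s^{2}}{3}}\, ds$, giving $v = - \frac{3 e^{- \frac{s^{2}}{3}}}{2}$. The boundary term vanishes and
$$\int_{-\infty}^{\infty} s \sin(b s)\, e^{- \frac{s^{2}}{3}}\, ds = \frac{3 b}{2} \int_{-\infty}^{\infty} \cos(b s)\, e^{- \frac{s^{2}}{3}}\, ds,$$
so $I'(b) = - \frac{3 b}{2}\, I(b)$.

This is a separable first-order ODE; solving with the initial condition $I(0) = \int_{-\infty}^{\infty} 3 e^{- \frac{s^{2}}{3}}\,ds = 3 \sqrt{3} \sqrt{\pi}$ gives
$$I(b) = 3 \sqrt{3} \sqrt{\pi} e^{- \frac{3 b^{2}}{4}}.$$

Setting $b = 4$:
$$I = \frac{3 \sqrt{3} \sqrt{\pi}}{e^{12}}.$$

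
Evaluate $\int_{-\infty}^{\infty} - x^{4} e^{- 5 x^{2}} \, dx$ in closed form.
$- \frac{3 \sqrt{5} \sqrt{\pi}}{500}$

Consider the simpler parametrised integral
$$J(a) = \int_{-\infty}^{\infty} - e^{- a x^{2}} \, dx = - \frac{\sqrt{\pi}}{\sqrt{a}}.$$

Differentiating under the integral sign brings down a factor of $(-x^2)$:
$$\frac{dJ}{da} = \int_{-\infty}^{\infty} x^{2} e^{- a x^{2}} \, dx = \frac{\sqrt{\pi}}{2 a^{\frac{3}{2}}}.$$

Repeating twice in total — each differentiation brings down another $(-x^2)$ — gives
$$\frac{d^{2}J}{da^{2}} = \int_{-\infty}^{\infty} - x^{4} e^{- a x^{2}} \, dx = - \frac{3 \sqrt{\pi}}{4 a^{\frac{5}{2}}},$$
and the integrand here is exactly the target integrand, so $I = - \frac{3 \sqrt{\pi}}{4 a^{\frac{5}{2}}}$.

Setting $a = 5$:
$$I = - \frac{3 \sqrt{5} \sqrt{\pi}}{500}.$$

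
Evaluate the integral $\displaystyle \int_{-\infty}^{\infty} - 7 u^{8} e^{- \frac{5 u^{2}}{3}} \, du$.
$- \frac{11907 \sqrt{15} \sqrt{\pi}}{10000}$

Begin with the known integral
$$J(a) = \int_{-\infty}^{\infty} - 7 e^{- a u^{2}} \, du = - \frac{7 \sqrt{\pi}}{\sqrt{a}}.$$

Differentiating under the integral sign brings down a factor of $(-u^2)$:
$$\frac{dJ}{da} = \int_{-\infty}^{\infty} 7 u^{2} e^{- a u^{2}} \, du = \frac{7 \sqrt{\pi}}{2 a^{\frac{3}{2}}}.$$

Repeating $4$ times in total — each differentiation brings down another $(-u^2)$ — gives
$$\frac{d^{4}J}{da^{4}} = \int_{-\infty}^{\infty} - 7 u^{8} e^{- a u^{2}} \, du = - \frac{735 \sqrt{\pi}}{16 a^{\frac{9}{2}}},$$
and the integrand here is exactly the target integrand, so $I = - \frac{735 \sqrt{\pi}}{16 a^{\frac{9}{2}}}$.

Setting $a = \frac{5}{3}$:
$$I = - \frac{11907 \sqrt{15} \sqrt{\pi}}{10000}.$$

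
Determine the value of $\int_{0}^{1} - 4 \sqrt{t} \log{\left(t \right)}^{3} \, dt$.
$\frac{128}{27}$

Consider the simpler parametrised integral
$$J(a) = \int_{0}^{1} - 4 t^{a} \, dt = - \frac{4}{a + 1}.$$

Differentiating under the integral sign brings down a factor of $\ln t$:
$$\frac{dJ}{da} = \int_{0}^{1} - 4 t^{a} \log{\left(t \right)} \, dt = \frac{4}{\left(a + 1\right)^{2}}.$$

Repeating $3$ times in total — each differentiation brings down another $\ln t$ — gives
$$\frac{d^{3}J}{da^{3}} = \int_{0}^{1} - 4 t^{a} \log{\left(t \right)}^{3} \, dt = \frac{24}{\left(a + 1\right)^{4}},$$
and the integrand here is exactly the target integrand, so $I = \frac{24}{\left(a + 1\right)^{4}}$.

Setting $a = \frac{1}{2}$:
$$I = \frac{128}{27}.$$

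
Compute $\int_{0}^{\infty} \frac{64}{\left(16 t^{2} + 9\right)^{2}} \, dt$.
$\frac{4 \pi}{27}$

Recall the elementary integral
$$J(a) = \int_{0}^{\infty} \frac{1}{4 \left(a^{2} + t^{2}\right)} \, dt = \frac{\pi}{8 a}.$$

Differentiating under the integral sign with respect to $a$,
$$\frac{dJ}{da} = \int_{0}^{\infty} - \frac{a}{2 \left(a^{2} + t^{2}\right)^{2}} \, dt = - \frac{\pi}{8 a^{2}},$$
so $\int_{0}^{\infty} \frac{1}{4 \left(a^{2} + t^{2}\right)^{2}} \, dt = \frac{\pi}{16 a^{3}}$.

Setting $a = \frac{3}{4}$:
$$I = \frac{4 \pi}{27}.$$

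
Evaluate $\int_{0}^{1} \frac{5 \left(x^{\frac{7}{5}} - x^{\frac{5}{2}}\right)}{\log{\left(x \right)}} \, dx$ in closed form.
$- \log{\left(\frac{52521875}{7962624} \right)}$

Introduce a parameter $a$ in the exponent: let $I(a) = \int_{0}^{1} \frac{5 \left(x^{\frac{7}{5}} - x^{a}\right)}{\log{\left(x \right)}} \, dx$.

Since $\dfrac{\partial}{\partial a}\,x^{a} = x^{a} \ln x$, the $\ln x$ in the denominator cancels and
$$\frac{dI}{da} = \int_{0}^{1} -5 x^{a} \, dx = -5 \left[\frac{x^{a+1}}{a+1}\right]_0^1 = - \frac{5}{a + 1}.$$

Integrating with respect to $a$ gives $I(a) = - \log{\left(\frac{3125 \left(a + 1\right)^{5}}{248832} \right)} + C$.

At $a = \frac{7}{5}$ the integrand is identically $0$, so $I(\frac{7}{5}) = 0$. The closed form gives $0$, hence $C = 0$.

Setting $a = \frac{5}{2}$:
$$I = - \log{\left(\frac{52521875}{7962624} \right)}.$$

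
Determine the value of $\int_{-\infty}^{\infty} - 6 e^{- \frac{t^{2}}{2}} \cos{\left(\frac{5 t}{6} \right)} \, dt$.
$- \frac{6 \sqrt{2} \sqrt{\pi}}{e^{\frac{25}{72}}}$

Treat the cosine frequency as a parameter and define $I(b) = \int_{-\infty}^{\infty} - 6 e^{- \frac{t^{2}}{2}} \cos{\left(b t \right)} \, dt$.

Differentiating under the integral sign,
$$I'(b) = \int_{-\infty}^{\infty} 6 t e^{- \frac{t^{2}}{2}} \sin{\left(b t \right)} \, dt.$$

Integrate $\int_{-\infty}^{\infty} t \sin(b t)\, e^{- \frac{t^{2}}{2}}\, dt$ by parts with $u = \sin(b t)$ and $dv = t\, e^{- \frac{t^{2}}{2}}\, dt$, giving $v = - e^{- \frac{t^{2}}{2}}$. The boundary term vanishes and
$$\int_{-\infty}^{\infty} t \sin(b t)\, e^{- \frac{t^{2}}{2}}\, dt = b \int_{-\infty}^{\infty} \cos(b t)\, e^{- \frac{t^{2}}{2}}\, dt,$$
so $I'(b) = - b\, I(b)$.

This is a separable first-order ODE; solving with the initial condition $I(0) = \int_{-\infty}^{\infty} - 6 e^{- \frac{t^{2}}{2}}\,dt = - 6 \sqrt{2} \sqrt{\pi}$ gives
$$I(b) = - 6 \sqrt{2} \sqrt{\pi} e^{- \frac{b^{2}}{2}}.$$

Setting $b = \frac{5}{6}$:
$$I = - \frac{6 \sqrt{2} \sqrt{\pi}}{e^{\frac{25}{72}}}.$$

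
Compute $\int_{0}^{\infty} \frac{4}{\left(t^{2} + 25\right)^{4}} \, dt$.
$\frac{\pi}{125000}$

Begin with the known result
$$J(a) = \int_{0}^{\infty} \frac{4}{a^{2} + t^{2}} \, dt = \frac{2 \pi}{a}.$$

Differentiating under the integral sign with respect to $a$,
$$\frac{dJ}{da} = \int_{0}^{\infty} - \frac{8 a}{\left(a^{2} + t^{2}\right)^{2}} \, dt = - \frac{2 \pi}{a^{2}},$$
so $\int_{0}^{\infty} \frac{4}{\left(a^{2} + t^{2}\right)^{2}} \, dt = \frac{\pi}{a^{3}}$.

Repeating — each differentiation of $1/(t^2+a^2)^j$ produces $-2ja/(t^2+a^2)^{j+1}$ — and dividing through by $-2ja$ at each step yields, after $3$ differentiations in total,
$$\int_{0}^{\infty} \frac{4}{\left(a^{2} + t^{2}\right)^{4}} \, dt = \frac{5 \pi}{8 a^{7}}.$$

Setting $a = 5$:
$$I = \frac{\pi}{125000}.$$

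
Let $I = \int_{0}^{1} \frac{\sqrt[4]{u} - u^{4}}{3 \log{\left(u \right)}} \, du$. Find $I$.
$- \frac{2 \log{\left(2 \right)}}{3}$

Introduce a parameter $a$ in the exponent: let $I(a) = \int_{0}^{1} \frac{\sqrt[4]{u} - u^{a}}{3 \log{\left(u \right)}} \, du$.

Since $\dfrac{\partial}{\partial a}\,u^{a} = u^{a} \ln u$, the $\ln u$ in the denominator cancels and
$$\frac{dI}{da} = \int_{0}^{1} - \frac{1}{3} u^{a} \, du = - \frac{1}{3} \left[\frac{u^{a+1}}{a+1}\right]_0^1 = - \frac{1}{3 a + 3}.$$

Integrating with respect to $a$ gives $I(a) = - \log{\left(\frac{10^{\frac{2}{3}} \sqrt[3]{a + 1}}{5} \right)} + C$.

At $a = \frac{1}{4}$ the integrand is identically $0$, so $I(\frac{1}{4}) = 0$. The closed form gives $0$, hence $C = 0$.

Setting $a = 4$:
$$I = - \frac{2 \log{\left(2 \right)}}{3}.$$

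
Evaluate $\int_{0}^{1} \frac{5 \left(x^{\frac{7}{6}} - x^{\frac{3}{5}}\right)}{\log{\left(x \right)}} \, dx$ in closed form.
$- \log{\left(\frac{254803968}{1160290625} \right)}$

Replace the exponent $\frac{3}{5}$ by a parameter $a$: let $I(a) = \int_{0}^{1} \frac{5 \left(x^{\frac{7}{6}} - x^{a}\right)}{\log{\left(x \right)}} \, dx$.

Since $\dfrac{\partial}{\partial a}\,x^{a} = x^{a} \ln x$, the $\ln x$ in the denominator cancels and
$$\frac{dI}{da} = \int_{0}^{1} -5 x^{a} \, dx = -5 \left[\frac{x^{a+1}}{a+1}\right]_0^1 = - \frac{5}{a + 1}.$$

Integrating with respect to $a$ gives $I(a) = - \log{\left(\frac{7776 \left(a + 1\right)^{5}}{371293} \right)} + C$.

At $a = \frac{7}{6}$ the integrand is identically $0$, so $I(\frac{7}{6}) = 0$. The closed form gives $0$, hence $C = 0$.

Setting $a = \frac{3}{5}$:
$$I = - \log{\left(\frac{254803968}{1160290625} \right)}.$$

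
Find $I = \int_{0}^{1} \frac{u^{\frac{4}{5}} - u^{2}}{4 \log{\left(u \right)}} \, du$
$- \frac{\log{\left(5 \right)}}{4} + \frac{\log{\left(3 \right)}}{4}$

Consider the one-parameter family: let $I(a) = \int_{0}^{1} \frac{- u^{2} + u^{a}}{4 \log{\left(u \right)}} \, du$.

Since $\dfrac{\partial}{\partial a}\,u^{a} = u^{a} \ln u$, the $\ln u$ in the denominator cancels and
$$\frac{dI}{da} = \int_{0}^{1} \frac{1}{4} u^{a} \, du = \frac{1}{4} \left[\frac{u^{a+1}}{a+1}\right]_0^1 = \frac{1}{4 \left(a + 1\right)}.$$

Integrating with respect to $a$ gives $I(a) = \frac{\log{\left(a + 1 \right)}}{4} - \frac{\log{\left(3 \right)}}{4} + C$.

At $a = 2$ the integrand is identically $0$, so $I(2) = 0$. The closed form gives $0$, hence $C = 0$.

Setting $a = \frac{4}{5}$:
$$I = - \frac{\log{\left(5 \right)}}{4} + \frac{\log{\left(3 \right)}}{4}.$$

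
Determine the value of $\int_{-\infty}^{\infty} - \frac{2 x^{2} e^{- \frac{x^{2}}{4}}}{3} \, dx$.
$- \frac{8 \sqrt{\pi}}{3}$

Begin with the known integral
$$J(a) = \int_{-\infty}^{\infty} - \frac{2 e^{- a x^{2}}}{3} \, dx = - \frac{2 \sqrt{\pi}}{3 \sqrt{a}}.$$

Differentiating under the integral sign brings down a factor of $(-x^2)$:
$$\frac{dJ}{da} = \int_{-\infty}^{\infty} \frac{2 x^{2} e^{- a x^{2}}}{3} \, dx = \frac{\sqrt{\pi}}{3 a^{\frac{3}{2}}}.$$

The integral on the left is $-I$, so $I = - \frac{\sqrt{\pi}}{3 a^{\frac{3}{2}}}$.

Setting $a = \frac{1}{4}$:
$$I = - \frac{8 \sqrt{\pi}}{3}.$$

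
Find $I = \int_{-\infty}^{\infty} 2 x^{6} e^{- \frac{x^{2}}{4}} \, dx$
$480 \sqrt{\pi}$

Start from the elementary integral
$$J(a) = \int_{-\infty}^{\infty} 2 e^{- a x^{2}} \, dx = \frac{2 \sqrt{\pi}}{\sqrt{a}}.$$

Differentiating under the integral sign brings down a factor of $(-x^2)$:
$$\frac{dJ}{da} = \int_{-\infty}^{\infty} - 2 x^{2} e^{- a x^{2}} \, dx = - \frac{\sqrt{\pi}}{a^{\frac{3}{2}}}.$$

Repeating $3$ times in total — each differentiation brings down another $(-x^2)$ — gives
$$\frac{d^{3}J}{da^{3}} = \int_{-\infty}^{\infty} - 2 x^{6} e^{- a x^{2}} \, dx = - \frac{15 \sqrt{\pi}}{4 a^{\frac{7}{2}}},$$
and the integrand here is $(-1)^{3}$ times the target integrand, so $I = (-1)^{3}\,\frac{d^{3}J}{da^{3}} = \frac{15 \sqrt{\pi}}{4 a^{\frac{7}{2}}}$.

Setting $a = \frac{1}{4}$:
$$I = 480 \sqrt{\pi}.$$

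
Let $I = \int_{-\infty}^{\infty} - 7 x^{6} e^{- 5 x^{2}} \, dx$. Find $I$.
$- \frac{21 \sqrt{5} \sqrt{\pi}}{1000}$

Consider the simpler parametrised integral
$$J(a) = \int_{-\infty}^{\infty} - 7 e^{- a x^{2}} \, dx = - \frac{7 \sqrt{\pi}}{\sqrt{a}}.$$

Differentiating under the integral sign brings down a factor of $(-x^2)$:
$$\frac{dJ}{da} = \int_{-\infty}^{\infty} 7 x^{2} e^{- a x^{2}} \, dx = \frac{7 \sqrt{\pi}}{2 a^{\frac{3}{2}}}.$$

Repeating $3$ times in total — each differentiation brings down another $(-x^2)$ — gives
$$\frac{d^{3}J}{da^{3}} = \int_{-\infty}^{\infty} 7 x^{6} e^{- a x^{2}} \, dx = \frac{105 \sqrt{\pi}}{8 a^{\frac{7}{2}}},$$
and the integrand here is $(-1)^{3}$ times the target integrand, so $I = (-1)^{3}\,\frac{d^{3}J}{da^{3}} = - \frac{105 \sqrt{\pi}}{8 a^{\frac{7}{2}}}$.

Setting $a = 5$:
$$I = - \frac{21 \sqrt{5} \sqrt{\pi}}{1000}.$$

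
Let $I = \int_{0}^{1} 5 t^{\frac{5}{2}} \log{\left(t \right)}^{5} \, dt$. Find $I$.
$- \frac{38400}{117649}$

Start from the elementary integral
$$J(a) = \int_{0}^{1} 5 t^{a} \, dt = \frac{5}{a + 1}.$$

Differentiating under the integral sign brings down a factor of $\ln t$:
$$\frac{dJ}{da} = \int_{0}^{1} 5 t^{a} \log{\left(t \right)} \, dt = - \frac{5}{\left(a + 1\right)^{2}}.$$

Repeating $5$ times in total — each differentiation brings down another $\ln t$ — gives
$$\frac{d^{5}J}{da^{5}} = \int_{0}^{1} 5 t^{a} \log{\left(t \right)}^{5} \, dt = - \frac{600}{\left(a + 1\right)^{6}},$$
and the integrand here is exactly the target integrand, so $I = - \frac{600}{\left(a + 1\right)^{6}}$.

Setting $a = \frac{5}{2}$:
$$I = - \frac{38400}{117649}.$$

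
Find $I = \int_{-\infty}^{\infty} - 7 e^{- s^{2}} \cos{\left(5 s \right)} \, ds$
$- \frac{7 \sqrt{\pi}}{e^{\frac{25}{4}}}$

Let $b$ denote the cosine frequency and define $I(b) = \int_{-\infty}^{\infty} - 7 e^{- s^{2}} \cos{\left(b s \right)} \, ds$.

Differentiating under the integral sign,
$$I'(b) = \int_{-\infty}^{\infty} 7 s e^{- s^{2}} \sin{\left(b s \right)} \, ds.$$

Integrate $\int_{-\infty}^{\infty} s \sin(b s)\, e^{- s^{2}}\, ds$ by parts with $u = \sin(b s)$ and $dv = s\, e^{- s^{2}}\, ds$, giving $v = - \frac{e^{- s^{2}}}{2}$. The boundary term vanishes and
$$\int_{-\infty}^{\infty} s \sin(b s)\, e^{- s^{2}}\, ds = \frac{b}{2} \int_{-\infty}^{\infty} \cos(b s)\, e^{- s^{2}}\, ds,$$
so $I'(b) = - \frac{b}{2}\, I(b)$.

This is a separable first-order ODE; solving with the initial condition $I(0) = \int_{-\infty}^{\infty} - 7 e^{- s^{2}}\,ds = - 7 \sqrt{\pi}$ gives
$$I(b) = - 7 \sqrt{\pi} e^{- \frac{b^{2}}{4}}.$$

Setting $b = 5$:
$$I = - \frac{7 \sqrt{\pi}}{e^{\frac{25}{4}}}.$$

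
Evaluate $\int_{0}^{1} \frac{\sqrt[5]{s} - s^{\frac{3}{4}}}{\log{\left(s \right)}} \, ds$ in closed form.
$\log{\left(\frac{24}{35} \right)}$

Introduce a parameter $a$ in the exponent: let $I(a) = \int_{0}^{1} \frac{- s^{\frac{3}{4}} + s^{a}}{\log{\left(s \right)}} \, ds$.

Since $\dfrac{\partial}{\partial a}\,s^{a} = s^{a} \ln s$, the $\ln s$ in the denominator cancels and
$$\frac{dI}{da} = \int_{0}^{1} s^{a} \, ds = \left[\frac{s^{a+1}}{a+1}\right]_0^1 = \frac{1}{a + 1}.$$

Integrating with respect to $a$ gives $I(a) = \log{\left(\frac{4 a}{7} + \frac{4}{7} \right)} + C$.

At $a = \frac{3}{4}$ the integrand is identically $0$, so $I(\frac{3}{4}) = 0$. The closed form gives $0$, hence $C = 0$.

Setting $a = \frac{1}{5}$:
$$I = \log{\left(\frac{24}{35} \right)}.$$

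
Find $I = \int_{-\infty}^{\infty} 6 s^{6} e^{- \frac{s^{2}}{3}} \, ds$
$\frac{1215 \sqrt{3} \sqrt{\pi}}{4}$

Start from the elementary integral
$$J(a) = \int_{-\infty}^{\infty} 6 e^{- a s^{2}} \, ds = \frac{6 \sqrt{\pi}}{\sqrt{a}}.$$

Differentiating under the integral sign brings down a factor of $(-s^2)$:
$$\frac{dJ}{da} = \int_{-\infty}^{\infty} - 6 s^{2} e^{- a s^{2}} \, ds = - \frac{3 \sqrt{\pi}}{a^{\frac{3}{2}}}.$$

Repeating $3$ times in total — each differentiation brings down another $(-s^2)$ — gives
$$\frac{d^{3}J}{da^{3}} = \int_{-\infty}^{\infty} - 6 s^{6} e^{- a s^{2}} \, ds = - \frac{45 \sqrt{\pi}}{4 a^{\frac{7}{2}}},$$
and the integrand here is $(-1)^{3}$ times the target integrand, so $I = (-1)^{3}\,\frac{d^{3}J}{da^{3}} = \frac{45 \sqrt{\pi}}{4 a^{\frac{7}{2}}}$.

Setting $a = \frac{1}{3}$:
$$I = \frac{1215 \sqrt{3} \sqrt{\pi}}{4}.$$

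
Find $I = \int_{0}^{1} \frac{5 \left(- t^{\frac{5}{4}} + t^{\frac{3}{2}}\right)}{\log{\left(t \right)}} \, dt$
$- \log{\left(\frac{59049}{100000} \right)}$

Consider the one-parameter family: let $I(a) = \int_{0}^{1} \frac{5 \left(t^{\frac{3}{2}} - t^{a}\right)}{\log{\left(t \right)}} \, dt$.

Since $\dfrac{\partial}{\partial a}\,t^{a} = t^{a} \ln t$, the $\ln t$ in the denominator cancels and
$$\frac{dI}{da} = \int_{0}^{1} -5 t^{a} \, dt = -5 \left[\frac{t^{a+1}}{a+1}\right]_0^1 = - \frac{5}{a + 1}.$$

Integrating with respect to $a$ gives $I(a) = - \log{\left(\frac{32 \left(a + 1\right)^{5}}{3125} \right)} + C$.

At $a = \frac{3}{2}$ the integrand is identically $0$, so $I(\frac{3}{2}) = 0$. The closed form gives $0$, hence $C = 0$.

Setting $a = \frac{5}{4}$:
$$I = - \log{\left(\frac{59049}{100000} \right)}.$$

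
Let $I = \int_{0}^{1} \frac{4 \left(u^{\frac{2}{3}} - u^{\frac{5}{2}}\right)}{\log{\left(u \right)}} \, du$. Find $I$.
$- \log{\left(\frac{194481}{10000} \right)}$

Replace the exponent $\frac{5}{2}$ by a parameter $a$: let $I(a) = \int_{0}^{1} \frac{4 \left(u^{\frac{2}{3}} - u^{a}\right)}{\log{\left(u \right)}} \, du$.

Since $\dfrac{\partial}{\partial a}\,u^{a} = u^{a} \ln u$, the $\ln u$ in the denominator cancels and
$$\frac{dI}{da} = \int_{0}^{1} -4 u^{a} \, du = -4 \left[\frac{u^{a+1}}{a+1}\right]_0^1 = - \frac{4}{a + 1}.$$

Integrating with respect to $a$ gives $I(a) = - \log{\left(\frac{81 \left(a + 1\right)^{4}}{625} \right)} + C$.

At $a = \frac{2}{3}$ the integrand is identically $0$, so $I(\frac{2}{3}) = 0$. The closed form gives $0$, hence $C = 0$.

Setting $a = \frac{5}{2}$:
$$I = - \log{\left(\frac{194481}{10000} \right)}.$$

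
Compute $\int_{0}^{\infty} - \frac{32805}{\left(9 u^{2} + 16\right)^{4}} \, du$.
$- \frac{54675 \pi}{524288}$

Begin with the known result
$$J(a) = \int_{0}^{\infty} - \frac{5}{a^{2} + u^{2}} \, du = - \frac{5 \pi}{2 a}.$$

Differentiating under the integral sign with respect to $a$,
$$\frac{dJ}{da} = \int_{0}^{\infty} \frac{10 a}{\left(a^{2} + u^{2}\right)^{2}} \, du = \frac{5 \pi}{2 a^{2}},$$
so $\int_{0}^{\infty} - \frac{5}{\left(a^{2} + u^{2}\right)^{2}} \, du = - \frac{5 \pi}{4 a^{3}}$.

Repeating — each differentiation of $1/(u^2+a^2)^j$ produces $-2ja/(u^2+a^2)^{j+1}$ — and dividing through by $-2ja$ at each step yields, after $3$ differentiations in total,
$$\int_{0}^{\infty} - \frac{5}{\left(a^{2} + u^{2}\right)^{4}} \, du = - \frac{25 \pi}{32 a^{7}}.$$

Setting $a = \frac{4}{3}$:
$$I = - \frac{54675 \pi}{524288}.$$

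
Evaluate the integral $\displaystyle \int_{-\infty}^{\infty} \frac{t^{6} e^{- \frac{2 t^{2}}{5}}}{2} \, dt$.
$\frac{1875 \sqrt{10} \sqrt{\pi}}{256}$

Start from the elementary integral
$$J(a) = \int_{-\infty}^{\infty} \frac{e^{- a t^{2}}}{2} \, dt = \frac{\sqrt{\pi}}{2 \sqrt{a}}.$$

Differentiating under the integral sign brings down a factor of $(-t^2)$:
$$\frac{dJ}{da} = \int_{-\infty}^{\infty} - \frac{t^{2} e^{- a t^{2}}}{2} \, dt = - \frac{\sqrt{\pi}}{4 a^{\frac{3}{2}}}.$$

Repeating $3$ times in total — each differentiation brings down another $(-t^2)$ — gives
$$\frac{d^{3}J}{da^{3}} = \int_{-\infty}^{\infty} - \frac{t^{6} e^{- a t^{2}}}{2} \, dt = - \frac{15 \sqrt{\pi}}{16 a^{\frac{7}{2}}},$$
and the integrand here is $(-1)^{3}$ times the target integrand, so $I = (-1)^{3}\,\frac{d^{3}J}{da^{3}} = \frac{15 \sqrt{\pi}}{16 a^{\frac{7}{2}}}$.

Setting $a = \frac{2}{5}$:
$$I = \frac{1875 \sqrt{10} \sqrt{\pi}}{256}.$$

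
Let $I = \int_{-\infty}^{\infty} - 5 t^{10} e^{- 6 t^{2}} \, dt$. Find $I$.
$- \frac{175 \sqrt{6} \sqrt{\pi}}{55296}$

Start from the elementary integral
$$J(a) = \int_{-\infty}^{\infty} - 5 e^{- a t^{2}} \, dt = - \frac{5 \sqrt{\pi}}{\sqrt{a}}.$$

Differentiating under the integral sign brings down a factor of $(-t^2)$:
$$\frac{dJ}{da} = \int_{-\infty}^{\infty} 5 t^{2} e^{- a t^{2}} \, dt = \frac{5 \sqrt{\pi}}{2 a^{\frac{3}{2}}}.$$

Repeating $5$ times in total — each differentiation brings down another $(-t^2)$ — gives
$$\frac{d^{5}J}{da^{5}} = \int_{-\infty}^{\infty} 5 t^{10} e^{- a t^{2}} \, dt = \frac{4725 \sqrt{\pi}}{32 a^{\frac{11}{2}}},$$
and the integrand here is $(-1)^{5}$ times the target integrand, so $I = (-1)^{5}\,\frac{d^{5}J}{da^{5}} = - \frac{4725 \sqrt{\pi}}{32 a^{\frac{11}{2}}}$.

Setting $a = 6$:
$$I = - \frac{175 \sqrt{6} \sqrt{\pi}}{55296}.$$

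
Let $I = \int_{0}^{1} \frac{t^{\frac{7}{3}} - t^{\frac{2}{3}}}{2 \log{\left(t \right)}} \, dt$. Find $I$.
$\frac{\log{\left(2 \right)}}{2}$

Replace the exponent $\frac{2}{3}$ by a parameter $a$: let $I(a) = \int_{0}^{1} \frac{t^{\frac{7}{3}} - t^{a}}{2 \log{\left(t \right)}} \, dt$.

Since $\dfrac{\partial}{\partial a}\,t^{a} = t^{a} \ln t$, the $\ln t$ in the denominator cancels and
$$\frac{dI}{da} = \int_{0}^{1} - \frac{1}{2} t^{a} \, dt = - \frac{1}{2} \left[\frac{t^{a+1}}{a+1}\right]_0^1 = - \frac{1}{2 a + 2}.$$

Integrating with respect to $a$ gives $I(a) = - \frac{\log{\left(a + 1 \right)}}{2} - \frac{\log{\left(3 \right)}}{2} + \frac{\log{\left(10 \right)}}{2} + C$.

At $a = \frac{7}{3}$ the integrand is identically $0$, so $I(\frac{7}{3}) = 0$. The closed form gives $0$, hence $C = 0$.

Setting $a = \frac{2}{3}$:
$$I = \frac{\log{\left(2 \right)}}{2}.$$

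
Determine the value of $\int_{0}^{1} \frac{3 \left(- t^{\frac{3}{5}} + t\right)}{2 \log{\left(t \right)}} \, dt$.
$\log{\left(\frac{5 \sqrt{5}}{8} \right)}$

Replace the exponent $\frac{3}{5}$ by a parameter $a$: let $I(a) = \int_{0}^{1} \frac{3 \left(t - t^{a}\right)}{2 \log{\left(t \right)}} \, dt$.

Since $\dfrac{\partial}{\partial a}\,t^{a} = t^{a} \ln t$, the $\ln t$ in the denominator cancels and
$$\frac{dI}{da} = \int_{0}^{1} - \frac{3}{2} t^{a} \, dt = - \frac{3}{2} \left[\frac{t^{a+1}}{a+1}\right]_0^1 = - \frac{3}{2 a + 2}.$$

Integrating with respect to $a$ gives $I(a) = - \frac{3 \log{\left(a + 1 \right)}}{2} + \frac{3 \log{\left(2 \right)}}{2} + C$.

At $a = 1$ the integrand is identically $0$, so $I(1) = 0$. The closed form gives $0$, hence $C = 0$.

Setting $a = \frac{3}{5}$:
$$I = \log{\left(\frac{5 \sqrt{5}}{8} \right)}.$$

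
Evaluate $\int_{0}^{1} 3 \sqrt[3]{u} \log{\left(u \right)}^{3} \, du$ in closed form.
$- \frac{729}{128}$

Consider the simpler parametrised integral
$$J(a) = \int_{0}^{1} 3 u^{a} \, du = \frac{3}{a + 1}.$$

Differentiating under the integral sign brings down a factor of $\ln u$:
$$\frac{dJ}{da} = \int_{0}^{1} 3 u^{a} \log{\left(u \right)} \, du = - \frac{3}{\left(a + 1\right)^{2}}.$$

Repeating $3$ times in total — each differentiation brings down another $\ln u$ — gives
$$\frac{d^{3}J}{da^{3}} = \int_{0}^{1} 3 u^{a} \log{\left(u \right)}^{3} \, du = - \frac{18}{\left(a + 1\right)^{4}},$$
and the integrand here is exactly the target integrand, so $I = - \frac{18}{\left(a + 1\right)^{4}}$.

Setting $a = \frac{1}{3}$:
$$I = - \frac{729}{128}.$$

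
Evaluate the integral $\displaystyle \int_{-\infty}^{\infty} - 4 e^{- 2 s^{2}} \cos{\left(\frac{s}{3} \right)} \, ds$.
$- \frac{2 \sqrt{2} \sqrt{\pi}}{e^{\frac{1}{72}}}$

Treat the cosine frequency as a parameter and define $I(b) = \int_{-\infty}^{\infty} - 4 e^{- 2 s^{2}} \cos{\left(b s \right)} \, ds$.

Differentiating under the integral sign,
$$I'(b) = \int_{-\infty}^{\infty} 4 s e^{- 2 s^{2}} \sin{\left(b s \right)} \, ds.$$

Integrate $\int_{-\infty}^{\infty} s \sin(b s)\, e^{- 2 s^{2}}\, ds$ by parts with $u = \sin(b s)$ and $dv = s\, e^{- 2 s^{2}}\, ds$, giving $v = - \frac{e^{- 2 s^{2}}}{4}$. The boundary term vanishes and
$$\int_{-\infty}^{\infty} s \sin(b s)\, e^{- 2 s^{2}}\, ds = \frac{b}{4} \int_{-\infty}^{\infty} \cos(b s)\, e^{- 2 s^{2}}\, ds,$$
so $I'(b) = - \frac{b}{4}\, I(b)$.

This is a separable first-order ODE; solving with the initial condition $I(0) = \int_{-\infty}^{\infty} - 4 e^{- 2 s^{2}}\,ds = - 2 \sqrt{2} \sqrt{\pi}$ gives
$$I(b) = - 2 \sqrt{2} \sqrt{\pi} e^{- \frac{b^{2}}{8}}.$$

Setting $b = \frac{1}{3}$:
$$I = - \frac{2 \sqrt{2} \sqrt{\pi}}{e^{\frac{1}{72}}}.$$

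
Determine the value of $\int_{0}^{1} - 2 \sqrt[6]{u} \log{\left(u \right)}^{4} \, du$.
$- \frac{373248}{16807}$

Begin with the known integral
$$J(a) = \int_{0}^{1} - 2 u^{a} \, du = - \frac{2}{a + 1}.$$

Differentiating under the integral sign brings down a factor of $\ln u$:
$$\frac{dJ}{da} = \int_{0}^{1} - 2 u^{a} \log{\left(u \right)} \, du = \frac{2}{\left(a + 1\right)^{2}}.$$

Repeating $4$ times in total — each differentiation brings down another $\ln u$ — gives
$$\frac{d^{4}J}{da^{4}} = \int_{0}^{1} - 2 u^{a} \log{\left(u \right)}^{4} \, du = - \frac{48}{\left(a + 1\right)^{5}},$$
and the integrand here is exactly the target integrand, so $I = - \frac{48}{\left(a + 1\right)^{5}}$.

Setting $a = \frac{1}{6}$:
$$I = - \frac{373248}{16807}.$$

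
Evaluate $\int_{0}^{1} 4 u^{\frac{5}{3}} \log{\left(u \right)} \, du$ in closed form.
$- \frac{9}{16}$

Consider the simpler parametrised integral
$$J(a) = \int_{0}^{1} 4 u^{a} \, du = \frac{4}{a + 1}.$$

Differentiating under the integral sign brings down a factor of $\ln u$:
$$\frac{dJ}{da} = \int_{0}^{1} 4 u^{a} \log{\left(u \right)} \, du = - \frac{4}{\left(a + 1\right)^{2}}.$$

The integral on the left is $I$, so $I = - \frac{4}{\left(a + 1\right)^{2}}$.

Setting $a = \frac{5}{3}$:
$$I = - \frac{9}{16}.$$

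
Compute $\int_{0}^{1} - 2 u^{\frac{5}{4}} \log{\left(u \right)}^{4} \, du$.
$- \frac{16384}{19683}$

Consider the simpler parametrised integral
$$J(a) = \int_{0}^{1} - 2 u^{a} \, du = - \frac{2}{a + 1}.$$

Differentiating under the integral sign brings down a factor of $\ln u$:
$$\frac{dJ}{da} = \int_{0}^{1} - 2 u^{a} \log{\left(u \right)} \, du = \frac{2}{\left(a + 1\right)^{2}}.$$

Repeating $4$ times in total — each differentiation brings down another $\ln u$ — gives
$$\frac{d^{4}J}{da^{4}} = \int_{0}^{1} - 2 u^{a} \log{\left(u \right)}^{4} \, du = - \frac{48}{\left(a + 1\right)^{5}},$$
and the integrand here is exactly the target integrand, so $I = - \frac{48}{\left(a + 1\right)^{5}}$.

Setting $a = \frac{5}{4}$:
$$I = - \frac{16384}{19683}.$$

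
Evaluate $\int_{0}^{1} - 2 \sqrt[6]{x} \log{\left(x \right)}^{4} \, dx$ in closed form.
$- \frac{373248}{16807}$

Consider the simpler parametrised integral
$$J(a) = \int_{0}^{1} - 2 x^{a} \, dx = - \frac{2}{a + 1}.$$

Differentiating under the integral sign brings down a factor of $\ln x$:
$$\frac{dJ}{da} = \int_{0}^{1} - 2 x^{a} \log{\left(x \right)} \, dx = \frac{2}{\left(a + 1\right)^{2}}.$$

Repeating $4$ times in total — each differentiation brings down another $\ln x$ — gives
$$\frac{d^{4}J}{da^{4}} = \int_{0}^{1} - 2 x^{a} \log{\left(x \right)}^{4} \, dx = - \frac{48}{\left(a + 1\right)^{5}},$$
and the integrand here is exactly the target integrand, so $I = - \frac{48}{\left(a + 1\right)^{5}}$.

Setting $a = \frac{1}{6}$:
$$I = - \frac{373248}{16807}.$$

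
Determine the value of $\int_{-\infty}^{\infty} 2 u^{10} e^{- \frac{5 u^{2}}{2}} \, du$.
$\frac{378 \sqrt{10} \sqrt{\pi}}{3125}$

Consider the simpler parametrised integral
$$J(a) = \int_{-\infty}^{\infty} 2 e^{- a u^{2}} \, du = \frac{2 \sqrt{\pi}}{\sqrt{a}}.$$

Differentiating under the integral sign brings down a factor of $(-u^2)$:
$$\frac{dJ}{da} = \int_{-\infty}^{\infty} - 2 u^{2} e^{- a u^{2}} \, du = - \frac{\sqrt{\pi}}{a^{\frac{3}{2}}}.$$

Repeating $5$ times in total — each differentiation brings down another $(-u^2)$ — gives
$$\frac{d^{5}J}{da^{5}} = \int_{-\infty}^{\infty} - 2 u^{10} e^{- a u^{2}} \, du = - \frac{945 \sqrt{\pi}}{16 a^{\frac{11}{2}}},$$
and the integrand here is $(-1)^{5}$ times the target integrand, so $I = (-1)^{5}\,\frac{d^{5}J}{da^{5}} = \frac{945 \sqrt{\pi}}{16 a^{\frac{11}{2}}}$.

Setting $a = \frac{5}{2}$:
$$I = \frac{378 \sqrt{10} \sqrt{\pi}}{3125}.$$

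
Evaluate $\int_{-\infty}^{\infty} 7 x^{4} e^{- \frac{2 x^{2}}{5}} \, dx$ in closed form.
$\frac{525 \sqrt{10} \sqrt{\pi}}{32}$

Consider the simpler parametrised integral
$$J(a) = \int_{-\infty}^{\infty} 7 e^{- a x^{2}} \, dx = \frac{7 \sqrt{\pi}}{\sqrt{a}}.$$

Differentiating under the integral sign brings down a factor of $(-x^2)$:
$$\frac{dJ}{da} = \int_{-\infty}^{\infty} - 7 x^{2} e^{- a x^{2}} \, dx = - \frac{7 \sqrt{\pi}}{2 a^{\frac{3}{2}}}.$$

Repeating twice in total — each differentiation brings down another $(-x^2)$ — gives
$$\frac{d^{2}J}{da^{2}} = \int_{-\infty}^{\infty} 7 x^{4} e^{- a x^{2}} \, dx = \frac{21 \sqrt{\pi}}{4 a^{\frac{5}{2}}},$$
and the integrand here is exactly the target integrand, so $I = \frac{21 \sqrt{\pi}}{4 a^{\frac{5}{2}}}$.

Setting $a = \frac{2}{5}$:
$$I = \frac{525 \sqrt{10} \sqrt{\pi}}{32}.$$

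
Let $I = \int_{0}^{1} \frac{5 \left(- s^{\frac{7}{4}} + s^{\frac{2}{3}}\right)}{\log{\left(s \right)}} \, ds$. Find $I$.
$- \log{\left(\frac{39135393}{3200000} \right)}$

Consider the one-parameter family: let $I(a) = \int_{0}^{1} \frac{5 \left(s^{\frac{2}{3}} - s^{a}\right)}{\log{\left(s \right)}} \, ds$.

Since $\dfrac{\partial}{\partial a}\,s^{a} = s^{a} \ln s$, the $\ln s$ in the denominator cancels and
$$\frac{dI}{da} = \int_{0}^{1} -5 s^{a} \, ds = -5 \left[\frac{s^{a+1}}{a+1}\right]_0^1 = - \frac{5}{a + 1}.$$

Integrating with respect to $a$ gives $I(a) = - \log{\left(\frac{243 \left(a + 1\right)^{5}}{3125} \right)} + C$.

At $a = \frac{2}{3}$ the integrand is identically $0$, so $I(\frac{2}{3}) = 0$. The closed form gives $0$, hence $C = 0$.

Setting $a = \frac{7}{4}$:
$$I = - \log{\left(\frac{39135393}{3200000} \right)}.$$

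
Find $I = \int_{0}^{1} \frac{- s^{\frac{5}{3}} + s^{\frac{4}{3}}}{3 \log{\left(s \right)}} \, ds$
$- \log{\left(2 \right)} + \frac{\log{\left(7 \right)}}{3}$

Introduce a parameter $a$ in the exponent: let $I(a) = \int_{0}^{1} \frac{- s^{\frac{5}{3}} + s^{a}}{3 \log{\left(s \right)}} \, ds$.

Since $\dfrac{\partial}{\partial a}\,s^{a} = s^{a} \ln s$, the $\ln s$ in the denominator cancels and
$$\frac{dI}{da} = \int_{0}^{1} \frac{1}{3} s^{a} \, ds = \frac{1}{3} \left[\frac{s^{a+1}}{a+1}\right]_0^1 = \frac{1}{3 \left(a + 1\right)}.$$

Integrating with respect to $a$ gives $I(a) = \frac{\log{\left(a + 1 \right)}}{3} - \log{\left(2 \right)} + \frac{\log{\left(3 \right)}}{3} + C$.

At $a = \frac{5}{3}$ the integrand is identically $0$, so $I(\frac{5}{3}) = 0$. The closed form gives $0$, hence $C = 0$.

Setting $a = \frac{4}{3}$:
$$I = - \log{\left(2 \right)} + \frac{\log{\left(7 \right)}}{3}.$$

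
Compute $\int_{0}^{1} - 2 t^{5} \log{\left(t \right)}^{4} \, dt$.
$- \frac{1}{162}$

Consider the simpler parametrised integral
$$J(a) = \int_{0}^{1} - 2 t^{a} \, dt = - \frac{2}{a + 1}.$$

Differentiating under the integral sign brings down a factor of $\ln t$:
$$\frac{dJ}{da} = \int_{0}^{1} - 2 t^{a} \log{\left(t \right)} \, dt = \frac{2}{\left(a + 1\right)^{2}}.$$

Repeating $4$ times in total — each differentiation brings down another $\ln t$ — gives
$$\frac{d^{4}J}{da^{4}} = \int_{0}^{1} - 2 t^{a} \log{\left(t \right)}^{4} \, dt = - \frac{48}{\left(a + 1\right)^{5}},$$
and the integrand here is exactly the target integrand, so $I = - \frac{48}{\left(a + 1\right)^{5}}$.

Setting $a = 5$:
$$I = - \frac{1}{162}.$$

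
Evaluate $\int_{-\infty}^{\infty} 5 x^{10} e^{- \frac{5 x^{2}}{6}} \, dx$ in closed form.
$\frac{45927 \sqrt{30} \sqrt{\pi}}{625}$

Consider the simpler parametrised integral
$$J(a) = \int_{-\infty}^{\infty} 5 e^{- a x^{2}} \, dx = \frac{5 \sqrt{\pi}}{\sqrt{a}}.$$

Differentiating under the integral sign brings down a factor of $(-x^2)$:
$$\frac{dJ}{da} = \int_{-\infty}^{\infty} - 5 x^{2} e^{- a x^{2}} \, dx = - \frac{5 \sqrt{\pi}}{2 a^{\frac{3}{2}}}.$$

Repeating $5$ times in total — each differentiation brings down another $(-x^2)$ — gives
$$\frac{d^{5}J}{da^{5}} = \int_{-\infty}^{\infty} - 5 x^{10} e^{- a x^{2}} \, dx = - \frac{4725 \sqrt{\pi}}{32 a^{\frac{11}{2}}},$$
and the integrand here is $(-1)^{5}$ times the target integrand, so $I = (-1)^{5}\,\frac{d^{5}J}{da^{5}} = \frac{4725 \sqrt{\pi}}{32 a^{\frac{11}{2}}}$.

Setting $a = \frac{5}{6}$:
$$I = \frac{45927 \sqrt{30} \sqrt{\pi}}{625}.$$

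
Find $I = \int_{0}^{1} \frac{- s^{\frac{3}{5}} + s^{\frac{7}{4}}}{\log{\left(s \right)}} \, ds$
$\log{\left(\frac{55}{32} \right)}$

Introduce a parameter $a$ in the exponent: let $I(a) = \int_{0}^{1} \frac{- s^{\frac{3}{5}} + s^{a}}{\log{\left(s \right)}} \, ds$.

Since $\dfrac{\partial}{\partial a}\,s^{a} = s^{a} \ln s$, the $\ln s$ in the denominator cancels and
$$\frac{dI}{da} = \int_{0}^{1} s^{a} \, ds = \left[\frac{s^{a+1}}{a+1}\right]_0^1 = \frac{1}{a + 1}.$$

Integrating with respect to $a$ gives $I(a) = \log{\left(\frac{5 a}{8} + \frac{5}{8} \right)} + C$.

At $a = \frac{3}{5}$ the integrand is identically $0$, so $I(\frac{3}{5}) = 0$. The closed form gives $0$, hence $C = 0$.

Setting $a = \frac{7}{4}$:
$$I = \log{\left(\frac{55}{32} \right)}.$$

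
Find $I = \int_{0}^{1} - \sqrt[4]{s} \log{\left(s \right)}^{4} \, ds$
$- \frac{24576}{3125}$

Start from the elementary integral
$$J(a) = \int_{0}^{1} - s^{a} \, ds = - \frac{1}{a + 1}.$$

Differentiating under the integral sign brings down a factor of $\ln s$:
$$\frac{dJ}{da} = \int_{0}^{1} - s^{a} \log{\left(s \right)} \, ds = \frac{1}{\left(a + 1\right)^{2}}.$$

Repeating $4$ times in total — each differentiation brings down another $\ln s$ — gives
$$\frac{d^{4}J}{da^{4}} = \int_{0}^{1} - s^{a} \log{\left(s \right)}^{4} \, ds = - \frac{24}{\left(a + 1\right)^{5}},$$
and the integrand here is exactly the target integrand, so $I = - \frac{24}{\left(a + 1\right)^{5}}$.

Setting $a = \frac{1}{4}$:
$$I = - \frac{24576}{3125}.$$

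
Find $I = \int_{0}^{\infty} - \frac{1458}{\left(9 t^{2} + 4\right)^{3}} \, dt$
$- \frac{729 \pi}{256}$

Recall the elementary integral
$$J(a) = \int_{0}^{\infty} - \frac{2}{a^{2} + t^{2}} \, dt = - \frac{\pi}{a}.$$

Differentiating under the integral sign with respect to $a$,
$$\frac{dJ}{da} = \int_{0}^{\infty} \frac{4 a}{\left(a^{2} + t^{2}\right)^{2}} \, dt = \frac{\pi}{a^{2}},$$
so $\int_{0}^{\infty} - \frac{2}{\left(a^{2} + t^{2}\right)^{2}} \, dt = - \frac{\pi}{2 a^{3}}$.

Repeating — each differentiation of $1/(t^2+a^2)^j$ produces $-2ja/(t^2+a^2)^{j+1}$ — and dividing through by $-2ja$ at each step yields, after $2$ differentiations in total,
$$\int_{0}^{\infty} - \frac{2}{\left(a^{2} + t^{2}\right)^{3}} \, dt = - \frac{3 \pi}{8 a^{5}}.$$

Setting $a = \frac{2}{3}$:
$$I = - \frac{729 \pi}{256}.$$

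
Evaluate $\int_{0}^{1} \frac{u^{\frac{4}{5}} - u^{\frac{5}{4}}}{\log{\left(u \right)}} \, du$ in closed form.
$- \log{\left(\frac{5}{4} \right)}$

Consider the one-parameter family: let $I(a) = \int_{0}^{1} \frac{u^{\frac{4}{5}} - u^{a}}{\log{\left(u \right)}} \, du$.

Since $\dfrac{\partial}{\partial a}\,u^{a} = u^{a} \ln u$, the $\ln u$ in the denominator cancels and
$$\frac{dI}{da} = \int_{0}^{1} -1 u^{a} \, du = -1 \left[\frac{u^{a+1}}{a+1}\right]_0^1 = - \frac{1}{a + 1}.$$

Integrating with respect to $a$ gives $I(a) = - \log{\left(\frac{5 a}{9} + \frac{5}{9} \right)} + C$.

At $a = \frac{4}{5}$ the integrand is identically $0$, so $I(\frac{4}{5}) = 0$. The closed form gives $0$, hence $C = 0$.

Setting $a = \frac{5}{4}$:
$$I = - \log{\left(\frac{5}{4} \right)}.$$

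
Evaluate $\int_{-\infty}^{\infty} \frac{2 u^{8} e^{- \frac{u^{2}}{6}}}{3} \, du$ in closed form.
$5670 \sqrt{6} \sqrt{\pi}$

Consider the simpler parametrised integral
$$J(a) = \int_{-\infty}^{\infty} \frac{2 e^{- a u^{2}}}{3} \, du = \frac{2 \sqrt{\pi}}{3 \sqrt{a}}.$$

Differentiating under the integral sign brings down a factor of $(-u^2)$:
$$\frac{dJ}{da} = \int_{-\infty}^{\infty} - \frac{2 u^{2} e^{- a u^{2}}}{3} \, du = - \frac{\sqrt{\pi}}{3 a^{\frac{3}{2}}}.$$

Repeating $4$ times in total — each differentiation brings down another $(-u^2)$ — gives
$$\frac{d^{4}J}{da^{4}} = \int_{-\infty}^{\infty} \frac{2 u^{8} e^{- a u^{2}}}{3} \, du = \frac{35 \sqrt{\pi}}{8 a^{\frac{9}{2}}},$$
and the integrand here is exactly the target integrand, so $I = \frac{35 \sqrt{\pi}}{8 a^{\frac{9}{2}}}$.

Setting $a = \frac{1}{6}$:
$$I = 5670 \sqrt{6} \sqrt{\pi}.$$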